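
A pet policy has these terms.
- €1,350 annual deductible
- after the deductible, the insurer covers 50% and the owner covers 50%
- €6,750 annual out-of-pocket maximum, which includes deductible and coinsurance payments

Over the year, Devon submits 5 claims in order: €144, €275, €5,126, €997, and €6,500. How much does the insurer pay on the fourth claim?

€498.50

#1 (€144): fully absorbed by the deductible. Cost to owner: €144. OOP to date €144. Plan pays €144 − €144 = €0.
#2 (€275): fully absorbed by the deductible. Cost to owner: €275. OOP to date €419. Insurer: €275 − €275 = €0.
#3 (€5,126): €931 to deductible, leaving €4,195; coinsurance €4,195 × 50% = €2,097.50. Owner owes €3,028.50 (running OOP €3,447.50). Plan pays €5,126 − €3,028.50 = €2,097.50.
#4 (€997): deductible met; 50% of €997 = €498.50. Owner owes €498.50 (running OOP €3,946). Insurer: €997 − €498.50 = €498.50.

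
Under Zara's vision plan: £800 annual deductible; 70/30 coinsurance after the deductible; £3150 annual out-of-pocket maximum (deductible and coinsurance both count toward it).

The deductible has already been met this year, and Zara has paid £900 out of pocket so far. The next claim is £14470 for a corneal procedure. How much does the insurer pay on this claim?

£12220

With the deductible met, the entire £14470 is subject to coinsurance.
Member's 30% share of £14470 is £4341.
Adding £4341 to the £900 already spent would give £5241, which exceeds the £3150 cap; the member pays just £3150 − £900 = £2250.
The plan picks up £14470 − £2250 = £12220.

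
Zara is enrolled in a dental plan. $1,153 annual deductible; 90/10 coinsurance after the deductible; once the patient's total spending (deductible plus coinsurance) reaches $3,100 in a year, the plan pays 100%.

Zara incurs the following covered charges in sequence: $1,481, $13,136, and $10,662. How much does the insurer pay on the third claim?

$10,061.40

Claim 1 ($1,481): $1,153 to deductible, leaving $328; coinsurance $328 × 10% = $32.80. Patient pays $1,185.80; OOP now $1,185.80. Plan pays $1,481 − $1,185.80 = $295.20.
Claim 2 ($13,136): deductible already satisfied, so patient's share is 10% × $13,136 = $1,313.60. Patient owes $1,313.60 (running OOP $2,499.40). Plan pays $13,136 − $1,313.60 = $11,822.40.
Claim 3 ($10,662): deductible met; 10% of $10,662 = $1,066.20. OOP would hit $3,565.60 > $3,100, so the cap limits the patient to $3,100 − $2,499.40 = $600.60. Plan pays $10,662 − $600.60 = $10,061.40.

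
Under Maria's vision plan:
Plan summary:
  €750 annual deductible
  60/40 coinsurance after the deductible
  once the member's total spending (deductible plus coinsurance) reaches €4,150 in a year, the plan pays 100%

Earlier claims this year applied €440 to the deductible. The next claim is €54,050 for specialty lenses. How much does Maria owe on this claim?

€440 of the €750 deductible is already met, leaving €310.
That leaves €54,050 − €310 = €53,740 for coinsurance.
Member's 40% share of €53,740 is €21,496.
That puts the member's cost at €310 + €21,496 = €21,806 before any cap.
Adding €21,806 to the €440 already spent would give €22,246, which exceeds the €4,150 cap; the member pays just €4,150 − €440 = €3,710.

€3,710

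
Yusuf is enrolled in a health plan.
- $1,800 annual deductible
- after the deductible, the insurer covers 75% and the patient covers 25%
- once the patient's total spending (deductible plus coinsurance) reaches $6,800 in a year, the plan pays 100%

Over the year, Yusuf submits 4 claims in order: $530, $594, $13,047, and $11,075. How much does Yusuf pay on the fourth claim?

$1,907.25

#1 ($530): entire amount goes to the deductible. Patient owes $530 (running OOP $530).
#2 ($594): entire amount goes to the deductible. Cost to patient: $594. OOP to date $1,124.
#3 ($13,047): deductible takes $676, $12,371 remains; coinsurance $12,371 × 25% = $3,092.75. Cost to patient: $3,768.75. OOP to date $4,892.75.
#4 ($11,075): deductible already satisfied, so patient's share is 25% × $11,075 = $2,768.75. Adding that to $4,892.75 gives $7,661.50, past the $6,800 cap; patient pays only $6,800 − $4,892.75 = $1,907.25.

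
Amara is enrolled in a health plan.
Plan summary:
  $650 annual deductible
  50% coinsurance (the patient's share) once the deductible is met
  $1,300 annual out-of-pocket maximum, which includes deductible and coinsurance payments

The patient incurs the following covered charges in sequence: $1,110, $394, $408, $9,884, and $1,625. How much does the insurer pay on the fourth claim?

$9,865

Claim 1 — $1,110: $650 to deductible, leaving $460; coinsurance $460 × 50% = $230. Patient pays $880; OOP now $880. Insurer: $1,110 − $880 = $230.
Claim 2 — $394: deductible met; 50% of $394 = $197. Cost to patient: $197. OOP to date $1,077. Plan pays $394 − $197 = $197.
Claim 3 — $408: deductible already satisfied, so patient's share is 50% × $408 = $204. Patient pays $204; OOP now $1,281. Insurer: $408 − $204 = $204.
Claim 4 — $9,884: deductible met; 50% of $9,884 = $4,942. Adding that to $1,281 gives $6,223, past the $1,300 cap; patient pays only $1,300 − $1,281 = $19. Plan pays $9,884 − $19 = $9,865.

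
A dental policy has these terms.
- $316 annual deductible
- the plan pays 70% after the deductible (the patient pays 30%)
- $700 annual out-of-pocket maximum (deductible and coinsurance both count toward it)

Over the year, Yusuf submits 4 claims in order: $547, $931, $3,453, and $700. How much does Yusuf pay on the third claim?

$35.40

Claim 1 — $547: $316 finishes the deductible; $231 goes to coinsurance; 30% of $231 = $69.30. Patient owes $385.30 (running OOP $385.30).
Claim 2 — $931: deductible already satisfied, so patient's share is 30% × $931 = $279.30. Patient pays $279.30; OOP now $664.60.
Claim 3 — $3,453: deductible met; 30% of $3,453 = $1,035.90. Adding that to $664.60 gives $1,700.50, past the $700 cap; patient pays only $700 − $664.60 = $35.40.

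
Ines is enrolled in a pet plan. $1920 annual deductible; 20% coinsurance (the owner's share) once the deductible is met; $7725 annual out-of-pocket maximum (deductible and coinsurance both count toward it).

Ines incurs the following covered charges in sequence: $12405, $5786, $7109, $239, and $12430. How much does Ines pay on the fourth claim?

#1 ($12405): deductible takes $1920, $10485 remains; coinsurance $10485 × 20% = $2097. Owner owes $4017 (running OOP $4017).
#2 ($5786): 20% coinsurance on $5786 = $1157.20. Cost to owner: $1157.20. OOP to date $5174.20.
#3 ($7109): deductible met; 20% of $7109 = $1421.80. Cost to owner: $1421.80. OOP to date $6596.
#4 ($239): 20% coinsurance on $239 = $47.80. Cost to owner: $47.80. OOP to date $6643.80.

$47.80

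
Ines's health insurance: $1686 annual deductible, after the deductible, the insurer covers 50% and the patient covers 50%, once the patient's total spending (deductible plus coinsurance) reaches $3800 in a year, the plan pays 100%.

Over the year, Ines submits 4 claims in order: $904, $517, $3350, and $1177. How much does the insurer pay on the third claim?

#1 ($904): fully absorbed by the deductible. Patient owes $904 (running OOP $904). Plan pays $904 − $904 = $0.
#2 ($517): entire amount goes to the deductible. Cost to patient: $517. OOP to date $1421. Plan pays $517 − $517 = $0.
#3 ($3350): $265 to deductible, leaving $3085; patient's 50% is $1542.50. Patient pays $1807.50; OOP now $3228.50. Plan pays $3350 − $1807.50 = $1542.50.

$1542.50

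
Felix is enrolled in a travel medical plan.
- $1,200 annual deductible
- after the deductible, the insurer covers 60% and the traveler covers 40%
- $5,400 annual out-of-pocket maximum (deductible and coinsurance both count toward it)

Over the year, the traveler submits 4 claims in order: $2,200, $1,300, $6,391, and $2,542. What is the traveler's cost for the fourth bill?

$723.60

Claim 1 ($2,200): deductible takes $1,200, $1,000 remains; 40% of $1,000 = $400. Traveler owes $1,600 (running OOP $1,600).
Claim 2 ($1,300): deductible already satisfied, so traveler's share is 40% × $1,300 = $520. Traveler owes $520 (running OOP $2,120).
Claim 3 ($6,391): 40% coinsurance on $6,391 = $2,556.40. Traveler pays $2,556.40; OOP now $4,676.40.
Claim 4 ($2,542): deductible already satisfied, so traveler's share is 40% × $2,542 = $1,016.80. OOP would hit $5,693.20 > $5,400, so the cap limits the traveler to $5,400 − $4,676.40 = $723.60.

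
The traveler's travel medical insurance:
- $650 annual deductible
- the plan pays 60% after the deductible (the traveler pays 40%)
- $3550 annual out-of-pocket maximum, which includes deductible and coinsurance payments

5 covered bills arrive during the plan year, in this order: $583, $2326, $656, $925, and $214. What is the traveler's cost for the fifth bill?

Claim 1 ($583): all of it applies to the deductible. Cost to traveler: $583. OOP to date $583.
Claim 2 ($2326): deductible takes $67, $2259 remains; coinsurance $2259 × 40% = $903.60. Traveler pays $970.60; OOP now $1553.60.
Claim 3 ($656): 40% coinsurance on $656 = $262.40. Traveler owes $262.40 (running OOP $1816).
Claim 4 ($925): 40% coinsurance on $925 = $370. Cost to traveler: $370. OOP to date $2186.
Claim 5 ($214): 40% coinsurance on $214 = $85.60. Traveler owes $85.60 (running OOP $2271.60).

$85.60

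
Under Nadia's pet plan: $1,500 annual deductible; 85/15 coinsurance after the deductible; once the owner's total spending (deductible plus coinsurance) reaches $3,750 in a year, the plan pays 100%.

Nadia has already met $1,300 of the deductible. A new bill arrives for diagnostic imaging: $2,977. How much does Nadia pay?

$616.55

Remaining deductible: $1,500 − $1,300 = $200.
That leaves $2,977 − $200 = $2,777 for coinsurance.
Owner's 15% share of $2,777 is $416.55.
So the owner owes $200 + $416.55 = $616.55 before any cap.
Cumulative spending $1,300 + $616.55 = $1,916.55 stays under the $3,750 maximum.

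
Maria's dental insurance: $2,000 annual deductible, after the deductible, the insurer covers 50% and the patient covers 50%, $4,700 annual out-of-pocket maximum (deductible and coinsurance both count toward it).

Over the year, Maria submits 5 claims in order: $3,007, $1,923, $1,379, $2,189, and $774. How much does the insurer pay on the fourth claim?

$1,643.50

Claim 1 ($3,007): $2,000 to deductible, leaving $1,007; 50% of $1,007 = $503.50. Patient pays $2,503.50; OOP now $2,503.50. Plan pays $3,007 − $2,503.50 = $503.50.
Claim 2 ($1,923): deductible already satisfied, so patient's share is 50% × $1,923 = $961.50. Patient owes $961.50 (running OOP $3,465). Plan pays $1,923 − $961.50 = $961.50.
Claim 3 ($1,379): deductible met; 50% of $1,379 = $689.50. Patient pays $689.50; OOP now $4,154.50. Insurer: $1,379 − $689.50 = $689.50.
Claim 4 ($2,189): deductible already satisfied, so patient's share is 50% × $2,189 = $1,094.50. Adding that to $4,154.50 gives $5,249, past the $4,700 cap; patient pays only $4,700 − $4,154.50 = $545.50. Plan pays $2,189 − $545.50 = $1,643.50.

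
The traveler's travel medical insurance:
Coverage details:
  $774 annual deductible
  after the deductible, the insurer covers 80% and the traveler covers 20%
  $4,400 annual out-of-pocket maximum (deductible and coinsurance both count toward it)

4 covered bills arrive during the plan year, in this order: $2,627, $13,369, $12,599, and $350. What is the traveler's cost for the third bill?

#1 ($2,627): $774 to deductible, leaving $1,853; coinsurance $1,853 × 20% = $370.60. Cost to traveler: $1,144.60. OOP to date $1,144.60.
#2 ($13,369): deductible met; 20% of $13,369 = $2,673.80. Traveler owes $2,673.80 (running OOP $3,818.40).
#3 ($12,599): 20% coinsurance on $12,599 = $2,519.80. OOP would hit $6,338.20 > $4,400, so the cap limits the traveler to $4,400 − $3,818.40 = $581.60.

$581.60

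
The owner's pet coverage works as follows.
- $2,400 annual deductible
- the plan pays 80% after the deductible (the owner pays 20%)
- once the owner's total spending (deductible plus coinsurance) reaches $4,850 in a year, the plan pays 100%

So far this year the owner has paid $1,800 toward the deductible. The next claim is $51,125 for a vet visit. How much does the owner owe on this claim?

$3,050

$1,800 of the $2,400 deductible is already met, leaving $600.
That leaves $51,125 − $600 = $50,525 for coinsurance.
Owner's 20% share of $50,525 is $10,105.
That puts the owner's cost at $600 + $10,105 = $10,705 before any cap.
Adding $10,705 to the $1,800 already spent would give $12,505, which exceeds the $4,850 cap; the owner pays just $4,850 − $1,800 = $3,050.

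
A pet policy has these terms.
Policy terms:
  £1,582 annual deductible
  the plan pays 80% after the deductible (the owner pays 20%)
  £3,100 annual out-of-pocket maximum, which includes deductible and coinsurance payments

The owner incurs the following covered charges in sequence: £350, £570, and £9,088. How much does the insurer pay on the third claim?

Claim 1 — £350: all of it applies to the deductible. Owner owes £350 (running OOP £350). Insurer: £350 − £350 = £0.
Claim 2 — £570: all of it applies to the deductible. Owner owes £570 (running OOP £920). Plan pays £570 − £570 = £0.
Claim 3 — £9,088: deductible takes £662, £8,426 remains; 20% of £8,426 = £1,685.20. Together that's £662 + £1,685.20 = £2,347.20. OOP would hit £3,267.20 > £3,100, so the cap limits the owner to £3,100 − £920 = £2,180. Insurer: £9,088 − £2,180 = £6,908.

£6,908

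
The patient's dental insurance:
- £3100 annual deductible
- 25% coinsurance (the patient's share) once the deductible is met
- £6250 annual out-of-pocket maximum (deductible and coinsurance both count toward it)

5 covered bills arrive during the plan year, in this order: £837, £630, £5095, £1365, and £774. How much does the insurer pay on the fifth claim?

£580.50

Bill 1, £837: entire amount goes to the deductible. Cost to patient: £837. OOP to date £837. Plan pays £837 − £837 = £0.
Bill 2, £630: entire amount goes to the deductible. Cost to patient: £630. OOP to date £1467. Insurer: £630 − £630 = £0.
Bill 3, £5095: deductible takes £1633, £3462 remains; patient's 25% is £865.50. Patient owes £2498.50 (running OOP £3965.50). Plan pays £5095 − £2498.50 = £2596.50.
Bill 4, £1365: 25% coinsurance on £1365 = £341.25. Patient pays £341.25; OOP now £4306.75. Insurer: £1365 − £341.25 = £1023.75.
Bill 5, £774: deductible met; 25% of £774 = £193.50. Cost to patient: £193.50. OOP to date £4500.25. Insurer: £774 − £193.50 = £580.50.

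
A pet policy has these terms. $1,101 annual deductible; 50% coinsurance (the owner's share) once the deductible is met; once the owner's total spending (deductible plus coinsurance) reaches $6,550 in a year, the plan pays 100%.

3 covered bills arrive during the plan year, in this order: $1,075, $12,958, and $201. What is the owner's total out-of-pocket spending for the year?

$6,550

Claim 1 ($1,075): entire amount goes to the deductible. Owner pays $1,075; OOP now $1,075.
Claim 2 ($12,958): $26 to deductible, leaving $12,932; owner's 50% is $6,466. Deductible plus coinsurance: $26 + $6,466 = $6,492. Adding that to $1,075 gives $7,567, past the $6,550 cap; owner pays only $6,550 − $1,075 = $5,475.
Claim 3 ($201): deductible already satisfied, so owner's share is 50% × $201 = $100.50. Adding that to $6,550 gives $6,650.50, past the $6,550 cap; owner pays only $6,550 − $6,550 = $0.
Summing the owner's payments: $1,075 + $5,475 + $0 = $6,550.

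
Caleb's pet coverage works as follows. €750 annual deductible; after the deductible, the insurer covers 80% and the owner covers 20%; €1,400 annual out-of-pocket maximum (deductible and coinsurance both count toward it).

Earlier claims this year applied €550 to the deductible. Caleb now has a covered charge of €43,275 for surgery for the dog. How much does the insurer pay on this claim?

€550 of the €750 deductible is already met, leaving €200.
After the €200 deductible portion, €43,275 − €200 = €43,075 is subject to coinsurance.
Coinsurance: €43,075 × 20% = €8,615.
So the owner owes €200 + €8,615 = €8,815 before any cap.
That would bring total out-of-pocket to €9,365, past the €1,400 cap. The owner is capped at €1,400 − €550 = €850 on this claim.
The plan picks up €43,275 − €850 = €42,425.

€42,425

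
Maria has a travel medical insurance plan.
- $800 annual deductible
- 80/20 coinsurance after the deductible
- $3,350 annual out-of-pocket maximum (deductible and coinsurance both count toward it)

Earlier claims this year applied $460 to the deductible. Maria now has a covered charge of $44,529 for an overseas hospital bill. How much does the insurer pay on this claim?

Deductible still to meet: $800 − $460 = $340.
The remaining $44,189 (= $44,529 − $340) moves to coinsurance.
20% of $44,189 = $8,837.80 falls to the traveler.
So the traveler owes $340 + $8,837.80 = $9,177.80 before any cap.
Adding $9,177.80 to the $460 already spent would give $9,637.80, which exceeds the $3,350 cap; the traveler pays just $3,350 − $460 = $2,890.
The plan picks up $44,529 − $2,890 = $41,639.

$41,639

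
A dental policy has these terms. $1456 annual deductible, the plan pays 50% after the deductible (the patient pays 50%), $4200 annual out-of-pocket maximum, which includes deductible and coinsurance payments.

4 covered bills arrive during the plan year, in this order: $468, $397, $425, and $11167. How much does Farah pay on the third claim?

#1 ($468): entire amount goes to the deductible. Cost to patient: $468. OOP to date $468.
#2 ($397): fully absorbed by the deductible. Patient pays $397; OOP now $865.
#3 ($425): entire amount goes to the deductible. Patient pays $425; OOP now $1290.

$425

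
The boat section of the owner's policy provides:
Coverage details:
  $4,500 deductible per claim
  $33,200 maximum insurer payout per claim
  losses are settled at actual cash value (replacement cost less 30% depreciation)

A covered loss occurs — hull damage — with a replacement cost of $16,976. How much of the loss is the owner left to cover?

$9,592.80

Actual cash value after 30% depreciation: $16,976 × 70% = $11,883.20.
Less the $4,500 deductible: $11,883.20 − $4,500 = $7,383.20.
That's under the $33,200 cap, so the insurer reimburses the full $7,383.20.
Out of pocket: $16,976 − $7,383.20 = $9,592.80.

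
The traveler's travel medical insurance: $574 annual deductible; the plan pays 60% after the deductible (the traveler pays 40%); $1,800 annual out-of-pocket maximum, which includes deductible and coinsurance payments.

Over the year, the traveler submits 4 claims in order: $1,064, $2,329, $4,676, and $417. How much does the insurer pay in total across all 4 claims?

$6,686

#1 ($1,064): $574 finishes the deductible; $490 goes to coinsurance; coinsurance $490 × 40% = $196. Traveler pays $770; OOP now $770. Insurer: $1,064 − $770 = $294.
#2 ($2,329): 40% coinsurance on $2,329 = $931.60. Traveler pays $931.60; OOP now $1,701.60. Insurer: $2,329 − $931.60 = $1,397.40.
#3 ($4,676): deductible met; 40% of $4,676 = $1,870.40. OOP would hit $3,572 > $1,800, so the cap limits the traveler to $1,800 − $1,701.60 = $98.40. Plan pays $4,676 − $98.40 = $4,577.60.
#4 ($417): deductible already satisfied, so traveler's share is 40% × $417 = $166.80. OOP would hit $1,966.80 > $1,800, so the cap limits the traveler to $1,800 − $1,800 = $0. Insurer: $417 − $0 = $417.
Insurer total: $294 + $1,397.40 + $4,577.60 + $417 = $6,686.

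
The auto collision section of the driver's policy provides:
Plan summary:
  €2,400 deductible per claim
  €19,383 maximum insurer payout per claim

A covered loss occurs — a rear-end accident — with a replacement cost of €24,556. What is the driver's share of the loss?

Less the €2,400 deductible: €24,556 − €2,400 = €22,156.
€22,156 exceeds the €19,383 limit, so the insurer pays the limit: €19,383.
The driver bears the rest of the original loss: €24,556 − €19,383 = €5,173.

€5,173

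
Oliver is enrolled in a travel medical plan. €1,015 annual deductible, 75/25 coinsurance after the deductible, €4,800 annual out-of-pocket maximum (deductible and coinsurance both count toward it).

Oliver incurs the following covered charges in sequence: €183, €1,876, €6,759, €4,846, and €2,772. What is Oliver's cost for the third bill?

#1 (€183): all of it applies to the deductible. Cost to traveler: €183. OOP to date €183.
#2 (€1,876): €832 to deductible, leaving €1,044; 25% of €1,044 = €261. Traveler pays €1,093; OOP now €1,276.
#3 (€6,759): deductible already satisfied, so traveler's share is 25% × €6,759 = €1,689.75. Cost to traveler: €1,689.75. OOP to date €2,965.75.

€1,689.75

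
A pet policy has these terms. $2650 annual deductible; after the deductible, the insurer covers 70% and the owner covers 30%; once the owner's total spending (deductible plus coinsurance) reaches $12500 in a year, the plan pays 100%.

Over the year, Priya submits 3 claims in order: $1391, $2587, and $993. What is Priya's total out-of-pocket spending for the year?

Claim 1 — $1391: entire amount goes to the deductible. Owner pays $1391; OOP now $1391.
Claim 2 — $2587: $1259 finishes the deductible; $1328 goes to coinsurance; 30% of $1328 = $398.40. Cost to owner: $1657.40. OOP to date $3048.40.
Claim 3 — $993: deductible met; 30% of $993 = $297.90. Cost to owner: $297.90. OOP to date $3346.30.
Total paid by the owner: $1391 + $1657.40 + $297.90 = $3346.30.

$3346.30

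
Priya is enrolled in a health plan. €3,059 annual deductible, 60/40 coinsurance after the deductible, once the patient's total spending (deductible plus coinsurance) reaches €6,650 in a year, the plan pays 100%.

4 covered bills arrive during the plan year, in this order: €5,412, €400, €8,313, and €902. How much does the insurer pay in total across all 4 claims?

Claim 1 (€5,412): deductible takes €3,059, €2,353 remains; patient's 40% is €941.20. Patient pays €4,000.20; OOP now €4,000.20. Insurer: €5,412 − €4,000.20 = €1,411.80.
Claim 2 (€400): deductible already satisfied, so patient's share is 40% × €400 = €160. Patient owes €160 (running OOP €4,160.20). Insurer: €400 − €160 = €240.
Claim 3 (€8,313): deductible already satisfied, so patient's share is 40% × €8,313 = €3,325.20. OOP would hit €7,485.40 > €6,650, so the cap limits the patient to €6,650 − €4,160.20 = €2,489.80. Insurer: €8,313 − €2,489.80 = €5,823.20.
Claim 4 (€902): deductible already satisfied, so patient's share is 40% × €902 = €360.80. OOP would hit €7,010.80 > €6,650, so the cap limits the patient to €6,650 − €6,650 = €0. Insurer: €902 − €0 = €902.
Insurer total: €1,411.80 + €240 + €5,823.20 + €902 = €8,377.

€8,377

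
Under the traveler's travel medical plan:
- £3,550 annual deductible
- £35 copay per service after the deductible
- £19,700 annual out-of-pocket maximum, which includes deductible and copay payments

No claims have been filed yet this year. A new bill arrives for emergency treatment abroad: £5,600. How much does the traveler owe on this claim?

£3,585

Deductible not yet touched, so the first £3,550 of the bill goes to the deductible.
That leaves £5,600 − £3,550 = £2,050 for the copay.
Copay on this service: £35.
That puts the traveler's cost at £3,550 + £35 = £3,585 before any cap.
Year-to-date out-of-pocket becomes £0 + £3,585 = £3,585, still under the £19,700 maximum, so no cap applies.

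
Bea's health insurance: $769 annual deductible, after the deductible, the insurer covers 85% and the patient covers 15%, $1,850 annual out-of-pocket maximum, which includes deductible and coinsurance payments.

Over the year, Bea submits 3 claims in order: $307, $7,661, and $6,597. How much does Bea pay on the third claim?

Claim 1 — $307: entire amount goes to the deductible. Cost to patient: $307. OOP to date $307.
Claim 2 — $7,661: deductible takes $462, $7,199 remains; patient's 15% is $1,079.85. Patient pays $1,541.85; OOP now $1,848.85.
Claim 3 — $6,597: 15% coinsurance on $6,597 = $989.55. Adding that to $1,848.85 gives $2,838.40, past the $1,850 cap; patient pays only $1,850 − $1,848.85 = $1.15.

$1.15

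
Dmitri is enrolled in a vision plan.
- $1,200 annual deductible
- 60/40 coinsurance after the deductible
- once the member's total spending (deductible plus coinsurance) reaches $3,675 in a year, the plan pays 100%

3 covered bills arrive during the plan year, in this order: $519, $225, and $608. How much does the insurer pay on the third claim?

$91.20

Claim 1 — $519: fully absorbed by the deductible. Member pays $519; OOP now $519. Plan pays $519 − $519 = $0.
Claim 2 — $225: entire amount goes to the deductible. Cost to member: $225. OOP to date $744. Plan pays $225 − $225 = $0.
Claim 3 — $608: deductible takes $456, $152 remains; member's 40% is $60.80. Member owes $516.80 (running OOP $1,260.80). Plan pays $608 − $516.80 = $91.20.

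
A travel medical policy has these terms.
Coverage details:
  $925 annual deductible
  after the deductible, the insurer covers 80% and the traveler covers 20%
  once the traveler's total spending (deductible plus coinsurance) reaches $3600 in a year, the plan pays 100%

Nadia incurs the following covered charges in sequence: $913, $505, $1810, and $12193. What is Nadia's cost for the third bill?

$362

Claim 1 ($913): all of it applies to the deductible. Cost to traveler: $913. OOP to date $913.
Claim 2 ($505): deductible takes $12, $493 remains; 20% of $493 = $98.60. Cost to traveler: $110.60. OOP to date $1023.60.
Claim 3 ($1810): deductible met; 20% of $1810 = $362. Traveler pays $362; OOP now $1385.60.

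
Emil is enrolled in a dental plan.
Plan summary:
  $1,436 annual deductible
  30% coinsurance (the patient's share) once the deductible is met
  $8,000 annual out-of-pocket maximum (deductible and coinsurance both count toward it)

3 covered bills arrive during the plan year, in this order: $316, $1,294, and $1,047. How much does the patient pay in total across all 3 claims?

$1,802.30

Claim 1 ($316): fully absorbed by the deductible. Patient pays $316; OOP now $316.
Claim 2 ($1,294): deductible takes $1,120, $174 remains; coinsurance $174 × 30% = $52.20. Patient pays $1,172.20; OOP now $1,488.20.
Claim 3 ($1,047): deductible met; 30% of $1,047 = $314.10. Patient pays $314.10; OOP now $1,802.30.
Total paid by the patient: $316 + $1,172.20 + $314.10 = $1,802.30.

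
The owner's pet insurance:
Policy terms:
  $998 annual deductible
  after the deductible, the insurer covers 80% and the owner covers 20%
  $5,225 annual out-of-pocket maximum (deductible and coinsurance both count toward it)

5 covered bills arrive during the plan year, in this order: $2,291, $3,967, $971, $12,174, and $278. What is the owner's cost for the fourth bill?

$2,434.80

Claim 1 ($2,291): $998 to deductible, leaving $1,293; coinsurance $1,293 × 20% = $258.60. Cost to owner: $1,256.60. OOP to date $1,256.60.
Claim 2 ($3,967): 20% coinsurance on $3,967 = $793.40. Cost to owner: $793.40. OOP to date $2,050.
Claim 3 ($971): 20% coinsurance on $971 = $194.20. Owner owes $194.20 (running OOP $2,244.20).
Claim 4 ($12,174): deductible met; 20% of $12,174 = $2,434.80. Owner pays $2,434.80; OOP now $4,679.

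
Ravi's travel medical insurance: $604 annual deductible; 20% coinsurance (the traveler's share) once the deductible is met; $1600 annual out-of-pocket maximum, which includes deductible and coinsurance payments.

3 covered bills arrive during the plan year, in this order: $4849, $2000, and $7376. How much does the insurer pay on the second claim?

$1853

Bill 1, $4849: $604 to deductible, leaving $4245; 20% of $4245 = $849. Traveler owes $1453 (running OOP $1453). Insurer: $4849 − $1453 = $3396.
Bill 2, $2000: deductible already satisfied, so traveler's share is 20% × $2000 = $400. OOP would hit $1853 > $1600, so the cap limits the traveler to $1600 − $1453 = $147. Insurer: $2000 − $147 = $1853.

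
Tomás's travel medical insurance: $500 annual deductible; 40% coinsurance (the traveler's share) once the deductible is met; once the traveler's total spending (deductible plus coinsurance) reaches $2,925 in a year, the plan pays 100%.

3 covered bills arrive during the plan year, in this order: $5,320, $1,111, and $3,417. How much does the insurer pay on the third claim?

$3,364.40

Claim 1 ($5,320): $500 finishes the deductible; $4,820 goes to coinsurance; coinsurance $4,820 × 40% = $1,928. Traveler pays $2,428; OOP now $2,428. Insurer: $5,320 − $2,428 = $2,892.
Claim 2 ($1,111): deductible already satisfied, so traveler's share is 40% × $1,111 = $444.40. Traveler pays $444.40; OOP now $2,872.40. Plan pays $1,111 − $444.40 = $666.60.
Claim 3 ($3,417): 40% coinsurance on $3,417 = $1,366.80. That would push OOP to $4,239.20, over the $2,925 cap, so traveler pays $2,925 − $2,872.40 = $52.60. Insurer: $3,417 − $52.60 = $3,364.40.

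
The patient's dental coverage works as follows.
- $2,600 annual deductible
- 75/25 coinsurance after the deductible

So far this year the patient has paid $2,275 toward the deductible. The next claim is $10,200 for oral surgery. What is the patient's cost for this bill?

$2,793.75

Deductible still to meet: $2,600 − $2,275 = $325.
After the $325 deductible portion, $10,200 − $325 = $9,875 is subject to coinsurance.
25% of $9,875 = $2,468.75 falls to the patient.
So the patient owes $325 + $2,468.75 = $2,793.75.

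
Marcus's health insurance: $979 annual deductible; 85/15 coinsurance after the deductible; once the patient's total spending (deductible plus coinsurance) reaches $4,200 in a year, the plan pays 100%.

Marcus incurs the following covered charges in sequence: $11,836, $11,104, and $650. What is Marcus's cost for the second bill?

$1,592.45

#1 ($11,836): deductible takes $979, $10,857 remains; 15% of $10,857 = $1,628.55. Patient pays $2,607.55; OOP now $2,607.55.
#2 ($11,104): deductible already satisfied, so patient's share is 15% × $11,104 = $1,665.60. Adding that to $2,607.55 gives $4,273.15, past the $4,200 cap; patient pays only $4,200 − $2,607.55 = $1,592.45.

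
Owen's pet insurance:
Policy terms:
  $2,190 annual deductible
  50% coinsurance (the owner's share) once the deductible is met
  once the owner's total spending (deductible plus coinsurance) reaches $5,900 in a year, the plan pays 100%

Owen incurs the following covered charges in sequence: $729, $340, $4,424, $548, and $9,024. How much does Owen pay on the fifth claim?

$1,784.50

#1 ($729): entire amount goes to the deductible. Owner owes $729 (running OOP $729).
#2 ($340): entire amount goes to the deductible. Owner owes $340 (running OOP $1,069).
#3 ($4,424): deductible takes $1,121, $3,303 remains; coinsurance $3,303 × 50% = $1,651.50. Owner pays $2,772.50; OOP now $3,841.50.
#4 ($548): deductible already satisfied, so owner's share is 50% × $548 = $274. Owner pays $274; OOP now $4,115.50.
#5 ($9,024): deductible met; 50% of $9,024 = $4,512. Adding that to $4,115.50 gives $8,627.50, past the $5,900 cap; owner pays only $5,900 − $4,115.50 = $1,784.50.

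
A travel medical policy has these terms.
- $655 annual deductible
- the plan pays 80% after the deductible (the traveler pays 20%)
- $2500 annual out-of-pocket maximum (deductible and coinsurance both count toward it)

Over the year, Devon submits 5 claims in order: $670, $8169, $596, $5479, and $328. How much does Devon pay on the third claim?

#1 ($670): deductible takes $655, $15 remains; 20% of $15 = $3. Cost to traveler: $658. OOP to date $658.
#2 ($8169): deductible already satisfied, so traveler's share is 20% × $8169 = $1633.80. Traveler owes $1633.80 (running OOP $2291.80).
#3 ($596): deductible already satisfied, so traveler's share is 20% × $596 = $119.20. Traveler pays $119.20; OOP now $2411.

$119.20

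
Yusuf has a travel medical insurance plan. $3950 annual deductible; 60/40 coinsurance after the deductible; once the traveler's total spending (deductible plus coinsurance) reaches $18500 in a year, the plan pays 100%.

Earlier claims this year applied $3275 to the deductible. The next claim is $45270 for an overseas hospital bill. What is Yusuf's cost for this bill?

$3275 of the $3950 deductible is already met, leaving $675.
After the $675 deductible portion, $45270 − $675 = $44595 is subject to coinsurance.
40% of $44595 = $17838 falls to the traveler.
Traveler responsibility before any cap: $675 + $17838 = $18513.
Year-to-date out-of-pocket would reach $3275 + $18513 = $21788, above the $18500 maximum, so the traveler pays only $18500 − $3275 = $15225.

$15225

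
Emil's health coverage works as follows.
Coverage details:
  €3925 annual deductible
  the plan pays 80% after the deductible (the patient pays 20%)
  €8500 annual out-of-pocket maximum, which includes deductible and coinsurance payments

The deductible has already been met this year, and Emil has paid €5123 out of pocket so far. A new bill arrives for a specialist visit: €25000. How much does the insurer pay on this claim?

€21623

With the deductible met, the entire €25000 is subject to coinsurance.
20% of €25000 = €5000 falls to the patient.
Year-to-date out-of-pocket would reach €5123 + €5000 = €10123, above the €8500 maximum, so the patient pays only €8500 − €5123 = €3377.
Insurer pays the balance: €25000 − €3377 = €21623.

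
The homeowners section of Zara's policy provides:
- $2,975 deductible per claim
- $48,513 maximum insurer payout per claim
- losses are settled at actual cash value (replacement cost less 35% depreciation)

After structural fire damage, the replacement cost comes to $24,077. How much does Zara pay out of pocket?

$11,401.95

At 35% depreciation, ACV = $24,077 − $8,426.95 = $15,650.05.
Subtract the deductible: $15,650.05 − $2,975 = $12,675.05.
$12,675.05 is within the $48,513 limit, so the insurer pays $12,675.05.
The homeowner bears the rest of the original loss: $24,077 − $12,675.05 = $11,401.95.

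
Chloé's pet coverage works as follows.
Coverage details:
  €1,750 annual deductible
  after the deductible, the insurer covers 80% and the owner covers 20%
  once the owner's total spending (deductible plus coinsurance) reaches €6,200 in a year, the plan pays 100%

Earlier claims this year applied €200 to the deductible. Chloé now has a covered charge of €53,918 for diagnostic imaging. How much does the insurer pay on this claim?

€47,918

Deductible still to meet: €1,750 − €200 = €1,550.
The remaining €52,368 (= €53,918 − €1,550) moves to coinsurance.
Coinsurance: €52,368 × 20% = €10,473.60.
So the owner owes €1,550 + €10,473.60 = €12,023.60 before any cap.
Adding €12,023.60 to the €200 already spent would give €12,223.60, which exceeds the €6,200 cap; the owner pays just €6,200 − €200 = €6,000.
The plan picks up €53,918 − €6,000 = €47,918.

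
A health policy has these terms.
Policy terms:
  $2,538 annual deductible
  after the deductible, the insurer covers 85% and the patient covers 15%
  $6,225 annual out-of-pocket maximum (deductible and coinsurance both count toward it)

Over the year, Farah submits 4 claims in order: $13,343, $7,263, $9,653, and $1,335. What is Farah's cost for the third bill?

Claim 1 ($13,343): $2,538 finishes the deductible; $10,805 goes to coinsurance; coinsurance $10,805 × 15% = $1,620.75. Patient owes $4,158.75 (running OOP $4,158.75).
Claim 2 ($7,263): deductible already satisfied, so patient's share is 15% × $7,263 = $1,089.45. Patient owes $1,089.45 (running OOP $5,248.20).
Claim 3 ($9,653): deductible already satisfied, so patient's share is 15% × $9,653 = $1,447.95. That would push OOP to $6,696.15, over the $6,225 cap, so patient pays $6,225 − $5,248.20 = $976.80.

$976.80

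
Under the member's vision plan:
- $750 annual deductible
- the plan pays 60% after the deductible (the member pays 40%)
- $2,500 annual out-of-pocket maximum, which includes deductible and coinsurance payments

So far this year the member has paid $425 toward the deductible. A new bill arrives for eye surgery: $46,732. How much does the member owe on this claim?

$425 of the $750 deductible is already met, leaving $325.
After the $325 deductible portion, $46,732 − $325 = $46,407 is subject to coinsurance.
40% of $46,407 = $18,562.80 falls to the member.
So the member owes $325 + $18,562.80 = $18,887.80 before any cap.
Year-to-date out-of-pocket would reach $425 + $18,887.80 = $19,312.80, above the $2,500 maximum, so the member pays only $2,500 − $425 = $2,075.

$2,075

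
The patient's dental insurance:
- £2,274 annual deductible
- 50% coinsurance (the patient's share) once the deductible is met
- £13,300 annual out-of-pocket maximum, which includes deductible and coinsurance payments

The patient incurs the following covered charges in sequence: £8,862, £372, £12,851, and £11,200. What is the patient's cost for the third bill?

£6,425.50

Claim 1 (£8,862): deductible takes £2,274, £6,588 remains; coinsurance £6,588 × 50% = £3,294. Patient pays £5,568; OOP now £5,568.
Claim 2 (£372): 50% coinsurance on £372 = £186. Patient owes £186 (running OOP £5,754).
Claim 3 (£12,851): deductible already satisfied, so patient's share is 50% × £12,851 = £6,425.50. Cost to patient: £6,425.50. OOP to date £12,179.50.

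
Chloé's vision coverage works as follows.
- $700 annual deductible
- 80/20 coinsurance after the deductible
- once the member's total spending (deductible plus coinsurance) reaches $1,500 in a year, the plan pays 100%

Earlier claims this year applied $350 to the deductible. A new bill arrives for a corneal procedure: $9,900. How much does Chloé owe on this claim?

Deductible still to meet: $700 − $350 = $350.
The remaining $9,550 (= $9,900 − $350) moves to coinsurance.
Member's 20% share of $9,550 is $1,910.
So the member owes $350 + $1,910 = $2,260 before any cap.
That would bring total out-of-pocket to $2,610, past the $1,500 cap. The member is capped at $1,500 − $350 = $1,150 on this claim.

$1,150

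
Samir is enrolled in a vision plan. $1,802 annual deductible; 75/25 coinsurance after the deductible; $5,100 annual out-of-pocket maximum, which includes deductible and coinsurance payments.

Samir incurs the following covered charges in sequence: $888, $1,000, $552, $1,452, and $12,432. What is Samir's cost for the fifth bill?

Bill 1, $888: fully absorbed by the deductible. Member owes $888 (running OOP $888).
Bill 2, $1,000: $914 finishes the deductible; $86 goes to coinsurance; 25% of $86 = $21.50. Cost to member: $935.50. OOP to date $1,823.50.
Bill 3, $552: deductible already satisfied, so member's share is 25% × $552 = $138. Cost to member: $138. OOP to date $1,961.50.
Bill 4, $1,452: deductible already satisfied, so member's share is 25% × $1,452 = $363. Member pays $363; OOP now $2,324.50.
Bill 5, $12,432: deductible already satisfied, so member's share is 25% × $12,432 = $3,108. Adding that to $2,324.50 gives $5,432.50, past the $5,100 cap; member pays only $5,100 − $2,324.50 = $2,775.50.

$2,775.50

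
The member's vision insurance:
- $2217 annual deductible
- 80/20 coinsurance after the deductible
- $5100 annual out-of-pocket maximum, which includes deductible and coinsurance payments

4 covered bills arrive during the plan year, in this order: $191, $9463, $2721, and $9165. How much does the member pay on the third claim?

$544.20

Bill 1, $191: all of it applies to the deductible. Cost to member: $191. OOP to date $191.
Bill 2, $9463: $2026 to deductible, leaving $7437; member's 20% is $1487.40. Member pays $3513.40; OOP now $3704.40.
Bill 3, $2721: deductible met; 20% of $2721 = $544.20. Member owes $544.20 (running OOP $4248.60).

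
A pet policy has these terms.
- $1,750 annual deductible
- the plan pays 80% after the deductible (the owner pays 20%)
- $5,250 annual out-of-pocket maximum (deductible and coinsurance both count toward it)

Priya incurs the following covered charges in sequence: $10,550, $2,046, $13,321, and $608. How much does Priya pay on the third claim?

#1 ($10,550): deductible takes $1,750, $8,800 remains; owner's 20% is $1,760. Cost to owner: $3,510. OOP to date $3,510.
#2 ($2,046): 20% coinsurance on $2,046 = $409.20. Cost to owner: $409.20. OOP to date $3,919.20.
#3 ($13,321): 20% coinsurance on $13,321 = $2,664.20. OOP would hit $6,583.40 > $5,250, so the cap limits the owner to $5,250 − $3,919.20 = $1,330.80.

$1,330.80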